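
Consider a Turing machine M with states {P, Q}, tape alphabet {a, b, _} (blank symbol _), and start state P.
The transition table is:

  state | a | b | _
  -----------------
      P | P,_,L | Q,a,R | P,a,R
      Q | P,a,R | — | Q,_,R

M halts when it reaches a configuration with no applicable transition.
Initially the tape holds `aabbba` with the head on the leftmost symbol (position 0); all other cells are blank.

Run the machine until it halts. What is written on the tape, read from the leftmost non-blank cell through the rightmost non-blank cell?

P | __[a]abbba   read a → write _, move L, go to P
P | _[_]_abbba   read _ → write a, move R, go to P
P | _a[_]abbba   read _ → write a, move R, go to P
P | _aa[a]bbba   read a → write _, move L, go to P
P | _a[a]_bbba   read a → write _, move L, go to P
P | _[a]__bbba   read a → write _, move L, go to P
P | [_]___bbba   read _ → write a, move R, go to P
P | a[_]__bbba   read _ → write a, move R, go to P
P | aa[_]_bbba   read _ → write a, move R, go to P
P | aaa[_]bbba   read _ → write a, move R, go to P
P | aaaa[b]bba   read b → write a, move R, go to Q
Q | aaaaa[b]ba
The non-blank tape span at halt is aaaaabba.

aaaaabba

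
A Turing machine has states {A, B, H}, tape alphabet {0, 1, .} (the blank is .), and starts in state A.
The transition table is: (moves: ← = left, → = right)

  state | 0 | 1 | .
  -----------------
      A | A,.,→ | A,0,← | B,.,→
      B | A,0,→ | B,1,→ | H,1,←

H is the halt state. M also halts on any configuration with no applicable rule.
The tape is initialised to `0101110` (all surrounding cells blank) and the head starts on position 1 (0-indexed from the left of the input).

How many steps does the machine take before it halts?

state=A head=1 tape=0[1]01110..   (A,1)→(A,0,←)
state=A head=0 tape=[0]001110..   (A,0)→(A,.,→)
state=A head=1 tape=.[0]01110..   (A,0)→(A,.,→)
state=A head=2 tape=..[0]1110..   (A,0)→(A,.,→)
state=A head=3 tape=...[1]110..   (A,1)→(A,0,←)
state=A head=2 tape=..[.]0110..   (A,.)→(B,.,→)
state=B head=3 tape=...[0]110..   (B,0)→(A,0,→)
state=A head=4 tape=...0[1]10..   (A,1)→(A,0,←)
state=A head=3 tape=...[0]010..   (A,0)→(A,.,→)
state=A head=4 tape=....[0]10..   (A,0)→(A,.,→)
state=A head=5 tape=.....[1]0..   (A,1)→(A,0,←)
state=A head=4 tape=....[.]00..   (A,.)→(B,.,→)
state=B head=5 tape=.....[0]0..   (B,0)→(A,0,→)
state=A head=6 tape=.....0[0]..   (A,0)→(A,.,→)
state=A head=7 tape=.....0.[.].   (A,.)→(B,.,→)
state=B head=8 tape=.....0..[.]   (B,.)→(H,1,←)
state=H head=7 tape=.....0.[.]1
M halts after 16 transitions.

16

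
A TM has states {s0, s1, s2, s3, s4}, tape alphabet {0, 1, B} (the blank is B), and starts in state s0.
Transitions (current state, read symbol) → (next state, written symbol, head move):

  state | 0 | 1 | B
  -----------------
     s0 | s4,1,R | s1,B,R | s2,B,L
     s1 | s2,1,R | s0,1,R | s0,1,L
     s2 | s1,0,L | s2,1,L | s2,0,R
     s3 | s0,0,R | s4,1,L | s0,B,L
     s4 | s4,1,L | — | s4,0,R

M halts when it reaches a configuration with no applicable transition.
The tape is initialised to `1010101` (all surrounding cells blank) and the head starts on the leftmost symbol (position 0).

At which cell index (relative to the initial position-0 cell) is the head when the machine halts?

s0 | BBB[1]010101   read 1 → write B, move R, go to s1
s1 | BBBB[0]10101   read 0 → write 1, move R, go to s2
s2 | BBBB1[1]0101   read 1 → write 1, move L, go to s2
s2 | BBBB[1]10101   read 1 → write 1, move L, go to s2
s2 | BBB[B]110101   read B → write 0, move R, go to s2
s2 | BBB0[1]10101   read 1 → write 1, move L, go to s2
s2 | BBB[0]110101   read 0 → write 0, move L, go to s1
s1 | BB[B]0110101   read B → write 1, move L, go to s0
s0 | B[B]10110101   read B → write B, move L, go to s2
s2 | [B]B10110101   read B → write 0, move R, go to s2
s2 | 0[B]10110101   read B → write 0, move R, go to s2
s2 | 00[1]0110101   read 1 → write 1, move L, go to s2
s2 | 0[0]10110101   read 0 → write 0, move L, go to s1
s1 | [0]010110101   read 0 → write 1, move R, go to s2
s2 | 1[0]10110101   read 0 → write 0, move L, go to s1
s1 | [1]010110101   read 1 → write 1, move R, go to s0
s0 | 1[0]10110101   read 0 → write 1, move R, go to s4
s4 | 11[1]0110101
At halt the head is at cell -1.

-1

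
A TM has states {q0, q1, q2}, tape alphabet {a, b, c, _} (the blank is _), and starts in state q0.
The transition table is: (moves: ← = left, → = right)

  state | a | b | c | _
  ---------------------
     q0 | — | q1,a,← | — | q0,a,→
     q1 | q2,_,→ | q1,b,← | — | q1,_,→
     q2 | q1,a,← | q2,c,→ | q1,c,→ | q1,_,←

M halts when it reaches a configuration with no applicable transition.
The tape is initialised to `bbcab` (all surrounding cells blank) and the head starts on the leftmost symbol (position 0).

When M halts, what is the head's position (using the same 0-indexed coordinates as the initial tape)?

state=q0 head=0 tape=_[b]bcab_   (q0,b)→(q1,a,←)
state=q1 head=-1 tape=[_]abcab_   (q1,_)→(q1,_,→)
state=q1 head=0 tape=_[a]bcab_   (q1,a)→(q2,_,→)
state=q2 head=1 tape=__[b]cab_   (q2,b)→(q2,c,→)
state=q2 head=2 tape=__c[c]ab_   (q2,c)→(q1,c,→)
state=q1 head=3 tape=__cc[a]b_   (q1,a)→(q2,_,→)
state=q2 head=4 tape=__cc_[b]_   (q2,b)→(q2,c,→)
state=q2 head=5 tape=__cc_c[_]   (q2,_)→(q1,_,←)
state=q1 head=4 tape=__cc_[c]_
At halt the head is at cell 4.

4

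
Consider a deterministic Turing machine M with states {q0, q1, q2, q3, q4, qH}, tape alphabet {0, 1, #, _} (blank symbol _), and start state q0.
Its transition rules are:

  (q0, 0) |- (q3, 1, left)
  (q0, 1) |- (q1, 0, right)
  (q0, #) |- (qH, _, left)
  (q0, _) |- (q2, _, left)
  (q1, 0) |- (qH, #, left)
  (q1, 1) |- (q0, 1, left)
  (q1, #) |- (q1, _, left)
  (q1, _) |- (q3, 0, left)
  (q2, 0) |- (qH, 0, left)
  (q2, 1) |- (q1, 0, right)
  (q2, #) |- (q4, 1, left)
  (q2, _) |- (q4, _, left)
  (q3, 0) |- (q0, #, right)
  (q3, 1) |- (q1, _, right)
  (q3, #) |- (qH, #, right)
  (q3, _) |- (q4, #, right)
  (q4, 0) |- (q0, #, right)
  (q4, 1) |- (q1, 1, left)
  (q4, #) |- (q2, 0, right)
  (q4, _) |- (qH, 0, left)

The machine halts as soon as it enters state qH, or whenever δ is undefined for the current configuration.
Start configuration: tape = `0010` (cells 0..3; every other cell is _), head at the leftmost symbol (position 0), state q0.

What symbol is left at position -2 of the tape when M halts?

q0 | ___[0]010   read 0 → write 1, move left, go to q3
q3 | __[_]1010   read _ → write #, move right, go to q4
q4 | __#[1]010   read 1 → write 1, move left, go to q1
q1 | __[#]1010   read # → write _, move left, go to q1
q1 | _[_]_1010   read _ → write 0, move left, go to q3
q3 | [_]0_1010   read _ → write #, move right, go to q4
q4 | #[0]_1010   read 0 → write #, move right, go to q0
q0 | ##[_]1010   read _ → write _, move left, go to q2
q2 | #[#]_1010   read # → write 1, move left, go to q4
q4 | [#]1_1010   read # → write 0, move right, go to q2
q2 | 0[1]_1010   read 1 → write 0, move right, go to q1
q1 | 00[_]1010   read _ → write 0, move left, go to q3
q3 | 0[0]01010   read 0 → write #, move right, go to q0
q0 | 0#[0]1010   read 0 → write 1, move left, go to q3
q3 | 0[#]11010   read # → write #, move right, go to qH
qH | 0#[1]1010
Cell -2 holds # when M halts.

#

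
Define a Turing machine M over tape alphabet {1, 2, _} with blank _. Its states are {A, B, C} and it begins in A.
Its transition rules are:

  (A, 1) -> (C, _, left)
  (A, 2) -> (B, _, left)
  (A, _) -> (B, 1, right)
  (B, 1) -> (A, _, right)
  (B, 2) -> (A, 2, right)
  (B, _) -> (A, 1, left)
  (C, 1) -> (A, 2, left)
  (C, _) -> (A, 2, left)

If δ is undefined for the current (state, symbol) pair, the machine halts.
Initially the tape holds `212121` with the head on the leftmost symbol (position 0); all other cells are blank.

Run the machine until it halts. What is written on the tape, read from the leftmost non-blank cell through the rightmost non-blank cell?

A | ____[2]12121   read 2 → write _, move left, go to B
B | ___[_]_12121   read _ → write 1, move left, go to A
A | __[_]1_12121   read _ → write 1, move right, go to B
B | __1[1]_12121   read 1 → write _, move right, go to A
A | __1_[_]12121   read _ → write 1, move right, go to B
B | __1_1[1]2121   read 1 → write _, move right, go to A
A | __1_1_[2]121   read 2 → write _, move left, go to B
B | __1_1[_]_121   read _ → write 1, move left, go to A
A | __1_[1]1_121   read 1 → write _, move left, go to C
C | __1[_]_1_121   read _ → write 2, move left, go to A
A | __[1]2_1_121   read 1 → write _, move left, go to C
C | _[_]_2_1_121   read _ → write 2, move left, go to A
A | [_]2_2_1_121   read _ → write 1, move right, go to B
B | 1[2]_2_1_121   read 2 → write 2, move right, go to A
A | 12[_]2_1_121   read _ → write 1, move right, go to B
B | 121[2]_1_121   read 2 → write 2, move right, go to A
A | 1212[_]1_121   read _ → write 1, move right, go to B
B | 12121[1]_121   read 1 → write _, move right, go to A
A | 12121_[_]121   read _ → write 1, move right, go to B
B | 12121_1[1]21   read 1 → write _, move right, go to A
A | 12121_1_[2]1   read 2 → write _, move left, go to B
B | 12121_1[_]_1   read _ → write 1, move left, go to A
A | 12121_[1]1_1   read 1 → write _, move left, go to C
C | 12121[_]_1_1   read _ → write 2, move left, go to A
A | 1212[1]2_1_1   read 1 → write _, move left, go to C
C | 121[2]_2_1_1
The non-blank tape span at halt is 1212_2_1_1.

1212_2_1_1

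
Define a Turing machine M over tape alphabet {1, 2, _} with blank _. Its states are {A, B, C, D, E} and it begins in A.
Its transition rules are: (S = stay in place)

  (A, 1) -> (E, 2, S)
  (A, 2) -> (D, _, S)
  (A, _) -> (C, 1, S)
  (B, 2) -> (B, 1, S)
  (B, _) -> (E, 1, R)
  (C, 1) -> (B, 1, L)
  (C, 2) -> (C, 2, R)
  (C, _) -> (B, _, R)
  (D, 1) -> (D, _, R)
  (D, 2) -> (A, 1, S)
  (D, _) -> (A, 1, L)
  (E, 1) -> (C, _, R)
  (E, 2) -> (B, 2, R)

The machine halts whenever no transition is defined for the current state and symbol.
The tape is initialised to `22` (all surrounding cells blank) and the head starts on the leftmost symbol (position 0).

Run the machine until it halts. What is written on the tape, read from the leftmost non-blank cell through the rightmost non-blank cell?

11_2_1

A | __[2]2___   read 2 → write _, move S, go to D
D | __[_]2___   read _ → write 1, move L, go to A
A | _[_]12___   read _ → write 1, move S, go to C
C | _[1]12___   read 1 → write 1, move L, go to B
B | [_]112___   read _ → write 1, move R, go to E
E | 1[1]12___   read 1 → write _, move R, go to C
C | 1_[1]2___   read 1 → write 1, move L, go to B
B | 1[_]12___   read _ → write 1, move R, go to E
E | 11[1]2___   read 1 → write _, move R, go to C
C | 11_[2]___   read 2 → write 2, move R, go to C
C | 11_2[_]__   read _ → write _, move R, go to B
B | 11_2_[_]_   read _ → write 1, move R, go to E
E | 11_2_1[_]
The non-blank tape span at halt is 11_2_1.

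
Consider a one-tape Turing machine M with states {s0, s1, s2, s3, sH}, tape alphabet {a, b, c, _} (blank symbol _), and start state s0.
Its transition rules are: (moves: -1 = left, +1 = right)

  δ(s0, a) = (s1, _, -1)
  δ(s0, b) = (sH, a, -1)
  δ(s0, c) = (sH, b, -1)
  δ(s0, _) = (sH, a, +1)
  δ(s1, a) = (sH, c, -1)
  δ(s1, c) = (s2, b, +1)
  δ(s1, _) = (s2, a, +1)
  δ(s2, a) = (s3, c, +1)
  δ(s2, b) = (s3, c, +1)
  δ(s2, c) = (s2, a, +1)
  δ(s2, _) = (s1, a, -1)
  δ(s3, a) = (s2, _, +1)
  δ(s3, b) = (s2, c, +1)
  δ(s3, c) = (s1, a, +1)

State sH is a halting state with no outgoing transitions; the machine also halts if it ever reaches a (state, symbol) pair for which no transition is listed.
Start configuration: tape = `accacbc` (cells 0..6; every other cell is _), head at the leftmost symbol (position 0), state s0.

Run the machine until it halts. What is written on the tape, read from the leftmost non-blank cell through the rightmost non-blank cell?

s0 | __[a]ccacbc   read a → write _, move -1, go to s1
s1 | _[_]_ccacbc   read _ → write a, move +1, go to s2
s2 | _a[_]ccacbc   read _ → write a, move -1, go to s1
s1 | _[a]accacbc   read a → write c, move -1, go to sH
sH | [_]caccacbc
The non-blank tape span at halt is caccacbc.

caccacbc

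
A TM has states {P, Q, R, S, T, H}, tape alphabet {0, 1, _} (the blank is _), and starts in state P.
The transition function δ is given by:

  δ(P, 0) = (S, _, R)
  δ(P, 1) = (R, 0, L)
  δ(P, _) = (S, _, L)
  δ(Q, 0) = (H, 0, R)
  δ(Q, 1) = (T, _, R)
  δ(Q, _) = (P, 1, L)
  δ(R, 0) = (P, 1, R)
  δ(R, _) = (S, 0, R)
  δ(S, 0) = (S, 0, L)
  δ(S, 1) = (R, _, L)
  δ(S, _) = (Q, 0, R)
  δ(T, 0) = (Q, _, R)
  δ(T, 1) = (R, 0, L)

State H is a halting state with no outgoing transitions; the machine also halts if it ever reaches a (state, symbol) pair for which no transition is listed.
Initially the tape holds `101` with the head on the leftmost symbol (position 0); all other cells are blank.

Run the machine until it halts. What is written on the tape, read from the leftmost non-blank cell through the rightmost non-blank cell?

00001

state=P head=0 tape=__[1]01   (P,1)→(R,0,L)
state=R head=-1 tape=_[_]001   (R,_)→(S,0,R)
state=S head=0 tape=_0[0]01   (S,0)→(S,0,L)
state=S head=-1 tape=_[0]001   (S,0)→(S,0,L)
state=S head=-2 tape=[_]0001   (S,_)→(Q,0,R)
state=Q head=-1 tape=0[0]001   (Q,0)→(H,0,R)
state=H head=0 tape=00[0]01
The non-blank tape span at halt is 00001.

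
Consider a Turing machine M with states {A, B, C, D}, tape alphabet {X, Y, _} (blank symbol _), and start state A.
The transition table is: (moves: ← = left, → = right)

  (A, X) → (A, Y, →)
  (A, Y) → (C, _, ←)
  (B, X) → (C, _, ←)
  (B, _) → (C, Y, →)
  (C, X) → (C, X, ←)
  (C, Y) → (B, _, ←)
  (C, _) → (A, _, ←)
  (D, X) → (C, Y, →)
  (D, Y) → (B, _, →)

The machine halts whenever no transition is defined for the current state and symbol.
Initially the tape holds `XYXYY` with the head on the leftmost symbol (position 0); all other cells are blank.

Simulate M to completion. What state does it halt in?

A

A | ___[X]YXYY   read X → write Y, move →, go to A
A | ___Y[Y]XYY   read Y → write _, move ←, go to C
C | ___[Y]_XYY   read Y → write _, move ←, go to B
B | __[_]__XYY   read _ → write Y, move →, go to C
C | __Y[_]_XYY   read _ → write _, move ←, go to A
A | __[Y]__XYY   read Y → write _, move ←, go to C
C | _[_]___XYY   read _ → write _, move ←, go to A
A | [_]____XYY
No transition is defined for (A, _); M halts in state A.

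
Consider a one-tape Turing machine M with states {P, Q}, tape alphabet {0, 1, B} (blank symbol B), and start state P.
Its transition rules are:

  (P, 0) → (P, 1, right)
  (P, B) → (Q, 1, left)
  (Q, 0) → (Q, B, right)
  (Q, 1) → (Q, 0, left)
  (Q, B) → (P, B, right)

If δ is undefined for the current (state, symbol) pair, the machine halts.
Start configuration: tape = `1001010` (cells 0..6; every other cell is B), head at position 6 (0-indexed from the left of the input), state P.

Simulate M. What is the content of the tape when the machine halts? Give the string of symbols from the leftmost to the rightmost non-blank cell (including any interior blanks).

P | 100101[0]BB   read 0 → write 1, move right, go to P
P | 1001011[B]B   read B → write 1, move left, go to Q
Q | 100101[1]1B   read 1 → write 0, move left, go to Q
Q | 10010[1]01B   read 1 → write 0, move left, go to Q
Q | 1001[0]001B   read 0 → write B, move right, go to Q
Q | 1001B[0]01B   read 0 → write B, move right, go to Q
Q | 1001BB[0]1B   read 0 → write B, move right, go to Q
Q | 1001BBB[1]B   read 1 → write 0, move left, go to Q
Q | 1001BB[B]0B   read B → write B, move right, go to P
P | 1001BBB[0]B   read 0 → write 1, move right, go to P
P | 1001BBB1[B]   read B → write 1, move left, go to Q
Q | 1001BBB[1]1   read 1 → write 0, move left, go to Q
Q | 1001BB[B]01   read B → write B, move right, go to P
P | 1001BBB[0]1   read 0 → write 1, move right, go to P
P | 1001BBB1[1]
The non-blank tape span at halt is 1001BBB11.

1001BBB11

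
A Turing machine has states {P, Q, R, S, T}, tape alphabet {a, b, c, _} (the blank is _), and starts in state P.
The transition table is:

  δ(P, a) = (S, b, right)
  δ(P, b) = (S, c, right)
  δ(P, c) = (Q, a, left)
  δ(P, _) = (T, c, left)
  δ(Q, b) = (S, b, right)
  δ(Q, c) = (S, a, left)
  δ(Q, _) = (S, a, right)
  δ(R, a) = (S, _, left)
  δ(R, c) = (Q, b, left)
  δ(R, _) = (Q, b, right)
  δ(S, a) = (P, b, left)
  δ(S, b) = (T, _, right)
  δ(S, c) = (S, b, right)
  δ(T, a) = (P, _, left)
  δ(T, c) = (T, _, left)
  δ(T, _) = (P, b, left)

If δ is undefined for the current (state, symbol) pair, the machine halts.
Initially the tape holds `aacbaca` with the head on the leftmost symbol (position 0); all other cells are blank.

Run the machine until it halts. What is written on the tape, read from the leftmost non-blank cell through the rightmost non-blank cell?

b_b_baca

P | _[a]acbaca   read a → write b, move right, go to S
S | _b[a]cbaca   read a → write b, move left, go to P
P | _[b]bcbaca   read b → write c, move right, go to S
S | _c[b]cbaca   read b → write _, move right, go to T
T | _c_[c]baca   read c → write _, move left, go to T
T | _c[_]_baca   read _ → write b, move left, go to P
P | _[c]b_baca   read c → write a, move left, go to Q
Q | [_]ab_baca   read _ → write a, move right, go to S
S | a[a]b_baca   read a → write b, move left, go to P
P | [a]bb_baca   read a → write b, move right, go to S
S | b[b]b_baca   read b → write _, move right, go to T
T | b_[b]_baca
The non-blank tape span at halt is b_b_baca.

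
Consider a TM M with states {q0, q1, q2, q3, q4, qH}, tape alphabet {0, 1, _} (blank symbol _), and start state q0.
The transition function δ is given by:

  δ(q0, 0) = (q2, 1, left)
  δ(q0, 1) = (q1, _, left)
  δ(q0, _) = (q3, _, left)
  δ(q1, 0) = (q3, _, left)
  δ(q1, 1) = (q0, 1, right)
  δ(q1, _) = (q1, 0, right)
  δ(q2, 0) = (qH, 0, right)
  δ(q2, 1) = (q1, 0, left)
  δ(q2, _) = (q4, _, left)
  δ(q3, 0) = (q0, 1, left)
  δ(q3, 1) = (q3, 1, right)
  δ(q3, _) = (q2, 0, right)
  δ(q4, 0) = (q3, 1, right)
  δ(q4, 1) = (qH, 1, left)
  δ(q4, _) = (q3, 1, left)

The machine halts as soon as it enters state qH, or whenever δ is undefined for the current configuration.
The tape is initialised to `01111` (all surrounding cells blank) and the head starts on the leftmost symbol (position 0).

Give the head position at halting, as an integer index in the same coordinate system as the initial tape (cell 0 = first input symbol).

state=q0 head=0 tape=____[0]1111   (q0,0)→(q2,1,left)
state=q2 head=-1 tape=___[_]11111   (q2,_)→(q4,_,left)
state=q4 head=-2 tape=__[_]_11111   (q4,_)→(q3,1,left)
state=q3 head=-3 tape=_[_]1_11111   (q3,_)→(q2,0,right)
state=q2 head=-2 tape=_0[1]_11111   (q2,1)→(q1,0,left)
state=q1 head=-3 tape=_[0]0_11111   (q1,0)→(q3,_,left)
state=q3 head=-4 tape=[_]_0_11111   (q3,_)→(q2,0,right)
state=q2 head=-3 tape=0[_]0_11111   (q2,_)→(q4,_,left)
state=q4 head=-4 tape=[0]_0_11111   (q4,0)→(q3,1,right)
state=q3 head=-3 tape=1[_]0_11111   (q3,_)→(q2,0,right)
state=q2 head=-2 tape=10[0]_11111   (q2,0)→(qH,0,right)
state=qH head=-1 tape=100[_]11111
At halt the head is at cell -1.

-1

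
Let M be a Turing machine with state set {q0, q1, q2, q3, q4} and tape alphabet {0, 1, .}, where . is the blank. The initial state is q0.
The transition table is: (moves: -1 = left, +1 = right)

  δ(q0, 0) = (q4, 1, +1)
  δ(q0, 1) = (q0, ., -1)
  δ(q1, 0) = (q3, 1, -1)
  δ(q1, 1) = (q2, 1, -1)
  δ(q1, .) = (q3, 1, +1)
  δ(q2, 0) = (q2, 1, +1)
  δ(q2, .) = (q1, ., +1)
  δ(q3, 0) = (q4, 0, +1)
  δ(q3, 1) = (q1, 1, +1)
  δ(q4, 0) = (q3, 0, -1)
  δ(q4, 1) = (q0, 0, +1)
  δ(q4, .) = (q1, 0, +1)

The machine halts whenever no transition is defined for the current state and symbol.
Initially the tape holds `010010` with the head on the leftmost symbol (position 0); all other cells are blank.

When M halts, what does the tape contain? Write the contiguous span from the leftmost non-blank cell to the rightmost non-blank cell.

state=q0 head=0 tape=[0]10010   (q0,0)→(q4,1,+1)
state=q4 head=1 tape=1[1]0010   (q4,1)→(q0,0,+1)
state=q0 head=2 tape=10[0]010   (q0,0)→(q4,1,+1)
state=q4 head=3 tape=101[0]10   (q4,0)→(q3,0,-1)
state=q3 head=2 tape=10[1]010   (q3,1)→(q1,1,+1)
state=q1 head=3 tape=101[0]10   (q1,0)→(q3,1,-1)
state=q3 head=2 tape=10[1]110   (q3,1)→(q1,1,+1)
state=q1 head=3 tape=101[1]10   (q1,1)→(q2,1,-1)
state=q2 head=2 tape=10[1]110
The non-blank tape span at halt is 101110.

101110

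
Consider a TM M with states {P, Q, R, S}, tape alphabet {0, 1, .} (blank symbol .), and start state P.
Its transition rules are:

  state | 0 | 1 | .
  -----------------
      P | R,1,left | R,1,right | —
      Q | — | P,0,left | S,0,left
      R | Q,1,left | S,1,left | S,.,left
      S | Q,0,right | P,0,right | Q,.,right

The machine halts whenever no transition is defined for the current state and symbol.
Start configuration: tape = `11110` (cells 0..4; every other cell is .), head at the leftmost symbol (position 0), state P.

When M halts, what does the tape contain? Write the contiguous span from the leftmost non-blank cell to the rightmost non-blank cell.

P | [1]1110   read 1 → write 1, move right, go to R
R | 1[1]110   read 1 → write 1, move left, go to S
S | [1]1110   read 1 → write 0, move right, go to P
P | 0[1]110   read 1 → write 1, move right, go to R
R | 01[1]10   read 1 → write 1, move left, go to S
S | 0[1]110   read 1 → write 0, move right, go to P
P | 00[1]10   read 1 → write 1, move right, go to R
R | 001[1]0   read 1 → write 1, move left, go to S
S | 00[1]10   read 1 → write 0, move right, go to P
P | 000[1]0   read 1 → write 1, move right, go to R
R | 0001[0]   read 0 → write 1, move left, go to Q
Q | 000[1]1   read 1 → write 0, move left, go to P
P | 00[0]01   read 0 → write 1, move left, go to R
R | 0[0]101   read 0 → write 1, move left, go to Q
Q | [0]1101
The non-blank tape span at halt is 01101.

01101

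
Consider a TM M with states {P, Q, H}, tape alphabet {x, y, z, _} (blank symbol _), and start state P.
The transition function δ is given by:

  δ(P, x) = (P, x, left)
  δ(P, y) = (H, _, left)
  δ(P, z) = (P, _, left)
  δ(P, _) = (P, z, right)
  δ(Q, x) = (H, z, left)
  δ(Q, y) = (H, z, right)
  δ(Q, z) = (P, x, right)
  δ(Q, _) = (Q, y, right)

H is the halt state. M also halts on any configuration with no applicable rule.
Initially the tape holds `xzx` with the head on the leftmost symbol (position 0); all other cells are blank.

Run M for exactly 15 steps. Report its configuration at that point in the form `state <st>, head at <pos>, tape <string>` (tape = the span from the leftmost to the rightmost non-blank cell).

state=P head=0 tape=___[x]zx   (P,x)→(P,x,left)
state=P head=-1 tape=__[_]xzx   (P,_)→(P,z,right)
state=P head=0 tape=__z[x]zx   (P,x)→(P,x,left)
state=P head=-1 tape=__[z]xzx   (P,z)→(P,_,left)
state=P head=-2 tape=_[_]_xzx   (P,_)→(P,z,right)
state=P head=-1 tape=_z[_]xzx   (P,_)→(P,z,right)
state=P head=0 tape=_zz[x]zx   (P,x)→(P,x,left)
state=P head=-1 tape=_z[z]xzx   (P,z)→(P,_,left)
state=P head=-2 tape=_[z]_xzx   (P,z)→(P,_,left)
state=P head=-3 tape=[_]__xzx   (P,_)→(P,z,right)
state=P head=-2 tape=z[_]_xzx   (P,_)→(P,z,right)
state=P head=-1 tape=zz[_]xzx   (P,_)→(P,z,right)
state=P head=0 tape=zzz[x]zx   (P,x)→(P,x,left)
state=P head=-1 tape=zz[z]xzx   (P,z)→(P,_,left)
state=P head=-2 tape=z[z]_xzx   (P,z)→(P,_,left)
state=P head=-3 tape=[z]__xzx
After 15 steps: state P, head at -3, tape z__xzx.

state P, head at -3, tape z__xzx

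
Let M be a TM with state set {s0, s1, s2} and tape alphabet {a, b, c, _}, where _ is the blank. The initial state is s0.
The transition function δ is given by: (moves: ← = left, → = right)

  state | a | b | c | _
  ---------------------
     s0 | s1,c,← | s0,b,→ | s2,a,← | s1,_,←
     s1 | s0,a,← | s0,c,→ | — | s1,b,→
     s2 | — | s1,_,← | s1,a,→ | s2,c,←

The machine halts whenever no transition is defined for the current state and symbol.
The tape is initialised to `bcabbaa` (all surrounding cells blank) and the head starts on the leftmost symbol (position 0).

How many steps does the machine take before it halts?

19

s0 | __[b]cabbaa   read b → write b, move →, go to s0
s0 | __b[c]abbaa   read c → write a, move ←, go to s2
s2 | __[b]aabbaa   read b → write _, move ←, go to s1
s1 | _[_]_aabbaa   read _ → write b, move →, go to s1
s1 | _b[_]aabbaa   read _ → write b, move →, go to s1
s1 | _bb[a]abbaa   read a → write a, move ←, go to s0
s0 | _b[b]aabbaa   read b → write b, move →, go to s0
s0 | _bb[a]abbaa   read a → write c, move ←, go to s1
s1 | _b[b]cabbaa   read b → write c, move →, go to s0
s0 | _bc[c]abbaa   read c → write a, move ←, go to s2
s2 | _b[c]aabbaa   read c → write a, move →, go to s1
s1 | _ba[a]abbaa   read a → write a, move ←, go to s0
s0 | _b[a]aabbaa   read a → write c, move ←, go to s1
s1 | _[b]caabbaa   read b → write c, move →, go to s0
s0 | _c[c]aabbaa   read c → write a, move ←, go to s2
s2 | _[c]aaabbaa   read c → write a, move →, go to s1
s1 | _a[a]aabbaa   read a → write a, move ←, go to s0
s0 | _[a]aaabbaa   read a → write c, move ←, go to s1
s1 | [_]caaabbaa   read _ → write b, move →, go to s1
s1 | b[c]aaabbaa
M halts after 19 transitions.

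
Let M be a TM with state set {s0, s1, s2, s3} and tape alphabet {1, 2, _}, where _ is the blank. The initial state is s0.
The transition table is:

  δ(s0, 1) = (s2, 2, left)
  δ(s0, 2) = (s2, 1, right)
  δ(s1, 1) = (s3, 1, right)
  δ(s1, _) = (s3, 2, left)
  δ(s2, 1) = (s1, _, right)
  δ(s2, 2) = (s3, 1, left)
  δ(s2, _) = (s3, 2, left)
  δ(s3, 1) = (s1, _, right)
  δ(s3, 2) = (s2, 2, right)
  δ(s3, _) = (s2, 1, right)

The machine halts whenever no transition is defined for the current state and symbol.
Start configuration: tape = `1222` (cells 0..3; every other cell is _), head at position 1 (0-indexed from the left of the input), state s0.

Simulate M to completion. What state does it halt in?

s0 | 1[2]22____   read 2 → write 1, move right, go to s2
s2 | 11[2]2____   read 2 → write 1, move left, go to s3
s3 | 1[1]12____   read 1 → write _, move right, go to s1
s1 | 1_[1]2____   read 1 → write 1, move right, go to s3
s3 | 1_1[2]____   read 2 → write 2, move right, go to s2
s2 | 1_12[_]___   read _ → write 2, move left, go to s3
s3 | 1_1[2]2___   read 2 → write 2, move right, go to s2
s2 | 1_12[2]___   read 2 → write 1, move left, go to s3
s3 | 1_1[2]1___   read 2 → write 2, move right, go to s2
s2 | 1_12[1]___   read 1 → write _, move right, go to s1
s1 | 1_12_[_]__   read _ → write 2, move left, go to s3
s3 | 1_12[_]2__   read _ → write 1, move right, go to s2
s2 | 1_121[2]__   read 2 → write 1, move left, go to s3
s3 | 1_12[1]1__   read 1 → write _, move right, go to s1
s1 | 1_12_[1]__   read 1 → write 1, move right, go to s3
s3 | 1_12_1[_]_   read _ → write 1, move right, go to s2
s2 | 1_12_11[_]   read _ → write 2, move left, go to s3
s3 | 1_12_1[1]2   read 1 → write _, move right, go to s1
s1 | 1_12_1_[2]
No transition is defined for (s1, 2); M halts in state s1.

s1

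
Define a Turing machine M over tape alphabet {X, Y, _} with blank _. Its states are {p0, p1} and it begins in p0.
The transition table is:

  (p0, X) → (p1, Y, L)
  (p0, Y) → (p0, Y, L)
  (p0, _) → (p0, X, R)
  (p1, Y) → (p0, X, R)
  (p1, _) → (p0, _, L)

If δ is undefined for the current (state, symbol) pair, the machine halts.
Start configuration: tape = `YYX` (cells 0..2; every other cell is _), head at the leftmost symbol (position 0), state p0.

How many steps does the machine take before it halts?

p0 | ___[Y]YX   read Y → write Y, move L, go to p0
p0 | __[_]YYX   read _ → write X, move R, go to p0
p0 | __X[Y]YX   read Y → write Y, move L, go to p0
p0 | __[X]YYX   read X → write Y, move L, go to p1
p1 | _[_]YYYX   read _ → write _, move L, go to p0
p0 | [_]_YYYX   read _ → write X, move R, go to p0
p0 | X[_]YYYX   read _ → write X, move R, go to p0
p0 | XX[Y]YYX   read Y → write Y, move L, go to p0
p0 | X[X]YYYX   read X → write Y, move L, go to p1
p1 | [X]YYYYX
M halts after 9 transitions.

9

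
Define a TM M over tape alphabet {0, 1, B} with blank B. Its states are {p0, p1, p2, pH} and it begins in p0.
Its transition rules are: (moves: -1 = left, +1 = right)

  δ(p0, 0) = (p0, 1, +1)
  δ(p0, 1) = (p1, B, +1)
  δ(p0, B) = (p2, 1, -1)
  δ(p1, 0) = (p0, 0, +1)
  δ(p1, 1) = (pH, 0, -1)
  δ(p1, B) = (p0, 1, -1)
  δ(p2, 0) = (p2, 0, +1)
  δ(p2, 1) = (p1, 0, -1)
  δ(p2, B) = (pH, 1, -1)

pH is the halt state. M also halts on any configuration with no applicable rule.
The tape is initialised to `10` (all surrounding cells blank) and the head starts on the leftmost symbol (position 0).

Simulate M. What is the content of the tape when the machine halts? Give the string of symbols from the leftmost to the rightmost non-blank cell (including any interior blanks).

01B0

p0 | [1]0BBB   read 1 → write B, move +1, go to p1
p1 | B[0]BBB   read 0 → write 0, move +1, go to p0
p0 | B0[B]BB   read B → write 1, move -1, go to p2
p2 | B[0]1BB   read 0 → write 0, move +1, go to p2
p2 | B0[1]BB   read 1 → write 0, move -1, go to p1
p1 | B[0]0BB   read 0 → write 0, move +1, go to p0
p0 | B0[0]BB   read 0 → write 1, move +1, go to p0
p0 | B01[B]B   read B → write 1, move -1, go to p2
p2 | B0[1]1B   read 1 → write 0, move -1, go to p1
p1 | B[0]01B   read 0 → write 0, move +1, go to p0
p0 | B0[0]1B   read 0 → write 1, move +1, go to p0
p0 | B01[1]B   read 1 → write B, move +1, go to p1
p1 | B01B[B]   read B → write 1, move -1, go to p0
p0 | B01[B]1   read B → write 1, move -1, go to p2
p2 | B0[1]11   read 1 → write 0, move -1, go to p1
p1 | B[0]011   read 0 → write 0, move +1, go to p0
p0 | B0[0]11   read 0 → write 1, move +1, go to p0
p0 | B01[1]1   read 1 → write B, move +1, go to p1
p1 | B01B[1]   read 1 → write 0, move -1, go to pH
pH | B01[B]0
The non-blank tape span at halt is 01B0.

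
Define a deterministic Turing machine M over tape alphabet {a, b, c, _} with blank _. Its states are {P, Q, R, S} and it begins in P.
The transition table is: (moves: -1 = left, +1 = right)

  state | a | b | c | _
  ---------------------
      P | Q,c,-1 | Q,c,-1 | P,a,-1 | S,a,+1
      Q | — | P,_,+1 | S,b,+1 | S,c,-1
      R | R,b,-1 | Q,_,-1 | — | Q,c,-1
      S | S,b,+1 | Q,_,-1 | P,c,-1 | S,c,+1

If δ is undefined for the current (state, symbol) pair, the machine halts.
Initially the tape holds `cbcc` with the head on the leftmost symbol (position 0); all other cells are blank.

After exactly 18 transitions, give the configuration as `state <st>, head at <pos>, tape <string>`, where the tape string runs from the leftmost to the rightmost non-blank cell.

state=P head=0 tape=____[c]bcc   (P,c)→(P,a,-1)
state=P head=-1 tape=___[_]abcc   (P,_)→(S,a,+1)
state=S head=0 tape=___a[a]bcc   (S,a)→(S,b,+1)
state=S head=1 tape=___ab[b]cc   (S,b)→(Q,_,-1)
state=Q head=0 tape=___a[b]_cc   (Q,b)→(P,_,+1)
state=P head=1 tape=___a_[_]cc   (P,_)→(S,a,+1)
state=S head=2 tape=___a_a[c]c   (S,c)→(P,c,-1)
state=P head=1 tape=___a_[a]cc   (P,a)→(Q,c,-1)
state=Q head=0 tape=___a[_]ccc   (Q,_)→(S,c,-1)
state=S head=-1 tape=___[a]cccc   (S,a)→(S,b,+1)
state=S head=0 tape=___b[c]ccc   (S,c)→(P,c,-1)
state=P head=-1 tape=___[b]cccc   (P,b)→(Q,c,-1)
state=Q head=-2 tape=__[_]ccccc   (Q,_)→(S,c,-1)
state=S head=-3 tape=_[_]cccccc   (S,_)→(S,c,+1)
state=S head=-2 tape=_c[c]ccccc   (S,c)→(P,c,-1)
state=P head=-3 tape=_[c]cccccc   (P,c)→(P,a,-1)
state=P head=-4 tape=[_]acccccc   (P,_)→(S,a,+1)
state=S head=-3 tape=a[a]cccccc   (S,a)→(S,b,+1)
state=S head=-2 tape=ab[c]ccccc
After 18 steps: state S, head at -2, tape abcccccc.

state S, head at -2, tape abcccccc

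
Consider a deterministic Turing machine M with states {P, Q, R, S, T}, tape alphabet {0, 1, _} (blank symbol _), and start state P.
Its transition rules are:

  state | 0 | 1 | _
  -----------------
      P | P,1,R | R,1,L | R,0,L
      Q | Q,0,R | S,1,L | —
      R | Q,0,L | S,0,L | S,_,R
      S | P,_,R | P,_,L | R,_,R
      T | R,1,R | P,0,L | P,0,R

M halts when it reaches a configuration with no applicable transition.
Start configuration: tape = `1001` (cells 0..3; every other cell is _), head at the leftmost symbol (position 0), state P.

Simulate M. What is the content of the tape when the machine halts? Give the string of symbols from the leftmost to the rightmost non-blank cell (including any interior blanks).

P | __[1]001   read 1 → write 1, move L, go to R
R | _[_]1001   read _ → write _, move R, go to S
S | __[1]001   read 1 → write _, move L, go to P
P | _[_]_001   read _ → write 0, move L, go to R
R | [_]0_001   read _ → write _, move R, go to S
S | _[0]_001   read 0 → write _, move R, go to P
P | __[_]001   read _ → write 0, move L, go to R
R | _[_]0001   read _ → write _, move R, go to S
S | __[0]001   read 0 → write _, move R, go to P
P | ___[0]01   read 0 → write 1, move R, go to P
P | ___1[0]1   read 0 → write 1, move R, go to P
P | ___11[1]   read 1 → write 1, move L, go to R
R | ___1[1]1   read 1 → write 0, move L, go to S
S | ___[1]01   read 1 → write _, move L, go to P
P | __[_]_01   read _ → write 0, move L, go to R
R | _[_]0_01   read _ → write _, move R, go to S
S | __[0]_01   read 0 → write _, move R, go to P
P | ___[_]01   read _ → write 0, move L, go to R
R | __[_]001   read _ → write _, move R, go to S
S | ___[0]01   read 0 → write _, move R, go to P
P | ____[0]1   read 0 → write 1, move R, go to P
P | ____1[1]   read 1 → write 1, move L, go to R
R | ____[1]1   read 1 → write 0, move L, go to S
S | ___[_]01   read _ → write _, move R, go to R
R | ____[0]1   read 0 → write 0, move L, go to Q
Q | ___[_]01
The non-blank tape span at halt is 01.

01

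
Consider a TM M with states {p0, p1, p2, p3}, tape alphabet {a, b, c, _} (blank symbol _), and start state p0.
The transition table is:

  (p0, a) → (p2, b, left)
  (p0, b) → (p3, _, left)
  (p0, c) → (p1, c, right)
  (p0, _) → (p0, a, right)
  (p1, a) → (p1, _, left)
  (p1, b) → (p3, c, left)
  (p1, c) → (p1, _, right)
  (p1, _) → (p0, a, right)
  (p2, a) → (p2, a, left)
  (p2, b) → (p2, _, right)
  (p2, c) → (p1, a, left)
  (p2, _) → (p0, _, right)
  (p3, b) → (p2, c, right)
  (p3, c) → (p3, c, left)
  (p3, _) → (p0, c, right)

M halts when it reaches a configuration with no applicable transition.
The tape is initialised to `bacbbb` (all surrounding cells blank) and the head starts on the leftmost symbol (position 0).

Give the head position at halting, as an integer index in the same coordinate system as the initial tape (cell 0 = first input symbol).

-2

state=p0 head=0 tape=___[b]acbbb   (p0,b)→(p3,_,left)
state=p3 head=-1 tape=__[_]_acbbb   (p3,_)→(p0,c,right)
state=p0 head=0 tape=__c[_]acbbb   (p0,_)→(p0,a,right)
state=p0 head=1 tape=__ca[a]cbbb   (p0,a)→(p2,b,left)
state=p2 head=0 tape=__c[a]bcbbb   (p2,a)→(p2,a,left)
state=p2 head=-1 tape=__[c]abcbbb   (p2,c)→(p1,a,left)
state=p1 head=-2 tape=_[_]aabcbbb   (p1,_)→(p0,a,right)
state=p0 head=-1 tape=_a[a]abcbbb   (p0,a)→(p2,b,left)
state=p2 head=-2 tape=_[a]babcbbb   (p2,a)→(p2,a,left)
state=p2 head=-3 tape=[_]ababcbbb   (p2,_)→(p0,_,right)
state=p0 head=-2 tape=_[a]babcbbb   (p0,a)→(p2,b,left)
state=p2 head=-3 tape=[_]bbabcbbb   (p2,_)→(p0,_,right)
state=p0 head=-2 tape=_[b]babcbbb   (p0,b)→(p3,_,left)
state=p3 head=-3 tape=[_]_babcbbb   (p3,_)→(p0,c,right)
state=p0 head=-2 tape=c[_]babcbbb   (p0,_)→(p0,a,right)
state=p0 head=-1 tape=ca[b]abcbbb   (p0,b)→(p3,_,left)
state=p3 head=-2 tape=c[a]_abcbbb
At halt the head is at cell -2.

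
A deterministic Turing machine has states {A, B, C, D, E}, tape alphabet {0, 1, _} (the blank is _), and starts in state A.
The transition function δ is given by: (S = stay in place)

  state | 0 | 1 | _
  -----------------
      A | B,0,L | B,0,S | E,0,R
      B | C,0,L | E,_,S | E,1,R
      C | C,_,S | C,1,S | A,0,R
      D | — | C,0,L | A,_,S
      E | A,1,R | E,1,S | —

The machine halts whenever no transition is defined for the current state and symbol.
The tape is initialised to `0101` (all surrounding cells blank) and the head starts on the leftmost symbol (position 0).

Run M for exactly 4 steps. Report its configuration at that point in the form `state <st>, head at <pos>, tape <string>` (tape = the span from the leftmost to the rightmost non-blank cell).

state=A head=0 tape=_[0]101   (A,0)→(B,0,L)
state=B head=-1 tape=[_]0101   (B,_)→(E,1,R)
state=E head=0 tape=1[0]101   (E,0)→(A,1,R)
state=A head=1 tape=11[1]01   (A,1)→(B,0,S)
state=B head=1 tape=11[0]01
After 4 steps: state B, head at 1, tape 11001.

state B, head at 1, tape 11001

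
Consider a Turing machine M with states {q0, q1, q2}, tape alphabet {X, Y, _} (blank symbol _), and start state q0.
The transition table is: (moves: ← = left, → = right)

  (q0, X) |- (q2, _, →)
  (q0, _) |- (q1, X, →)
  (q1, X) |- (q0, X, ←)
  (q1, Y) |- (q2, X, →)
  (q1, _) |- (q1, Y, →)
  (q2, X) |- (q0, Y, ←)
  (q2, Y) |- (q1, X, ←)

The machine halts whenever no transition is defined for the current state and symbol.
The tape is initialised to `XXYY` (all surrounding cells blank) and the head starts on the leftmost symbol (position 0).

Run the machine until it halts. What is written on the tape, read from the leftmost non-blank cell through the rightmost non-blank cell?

state=q0 head=0 tape=[X]XYY   (q0,X)→(q2,_,→)
state=q2 head=1 tape=_[X]YY   (q2,X)→(q0,Y,←)
state=q0 head=0 tape=[_]YYY   (q0,_)→(q1,X,→)
state=q1 head=1 tape=X[Y]YY   (q1,Y)→(q2,X,→)
state=q2 head=2 tape=XX[Y]Y   (q2,Y)→(q1,X,←)
state=q1 head=1 tape=X[X]XY   (q1,X)→(q0,X,←)
state=q0 head=0 tape=[X]XXY   (q0,X)→(q2,_,→)
state=q2 head=1 tape=_[X]XY   (q2,X)→(q0,Y,←)
state=q0 head=0 tape=[_]YXY   (q0,_)→(q1,X,→)
state=q1 head=1 tape=X[Y]XY   (q1,Y)→(q2,X,→)
state=q2 head=2 tape=XX[X]Y   (q2,X)→(q0,Y,←)
state=q0 head=1 tape=X[X]YY   (q0,X)→(q2,_,→)
state=q2 head=2 tape=X_[Y]Y   (q2,Y)→(q1,X,←)
state=q1 head=1 tape=X[_]XY   (q1,_)→(q1,Y,→)
state=q1 head=2 tape=XY[X]Y   (q1,X)→(q0,X,←)
state=q0 head=1 tape=X[Y]XY
The non-blank tape span at halt is XYXY.

XYXY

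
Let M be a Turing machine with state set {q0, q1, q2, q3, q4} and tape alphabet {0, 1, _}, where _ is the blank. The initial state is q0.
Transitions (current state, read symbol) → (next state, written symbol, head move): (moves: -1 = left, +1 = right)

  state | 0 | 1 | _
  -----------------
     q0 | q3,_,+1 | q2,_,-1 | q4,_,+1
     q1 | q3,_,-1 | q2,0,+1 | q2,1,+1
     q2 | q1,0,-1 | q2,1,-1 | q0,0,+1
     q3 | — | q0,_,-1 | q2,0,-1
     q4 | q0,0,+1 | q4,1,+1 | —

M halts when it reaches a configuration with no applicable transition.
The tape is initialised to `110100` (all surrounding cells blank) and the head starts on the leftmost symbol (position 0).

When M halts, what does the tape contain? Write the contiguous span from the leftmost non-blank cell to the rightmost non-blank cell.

q0 | ____[1]10100   read 1 → write _, move -1, go to q2
q2 | ___[_]_10100   read _ → write 0, move +1, go to q0
q0 | ___0[_]10100   read _ → write _, move +1, go to q4
q4 | ___0_[1]0100   read 1 → write 1, move +1, go to q4
q4 | ___0_1[0]100   read 0 → write 0, move +1, go to q0
q0 | ___0_10[1]00   read 1 → write _, move -1, go to q2
q2 | ___0_1[0]_00   read 0 → write 0, move -1, go to q1
q1 | ___0_[1]0_00   read 1 → write 0, move +1, go to q2
q2 | ___0_0[0]_00   read 0 → write 0, move -1, go to q1
q1 | ___0_[0]0_00   read 0 → write _, move -1, go to q3
q3 | ___0[_]_0_00   read _ → write 0, move -1, go to q2
q2 | ___[0]0_0_00   read 0 → write 0, move -1, go to q1
q1 | __[_]00_0_00   read _ → write 1, move +1, go to q2
q2 | __1[0]0_0_00   read 0 → write 0, move -1, go to q1
q1 | __[1]00_0_00   read 1 → write 0, move +1, go to q2
q2 | __0[0]0_0_00   read 0 → write 0, move -1, go to q1
q1 | __[0]00_0_00   read 0 → write _, move -1, go to q3
q3 | _[_]_00_0_00   read _ → write 0, move -1, go to q2
q2 | [_]0_00_0_00   read _ → write 0, move +1, go to q0
q0 | 0[0]_00_0_00   read 0 → write _, move +1, go to q3
q3 | 0_[_]00_0_00   read _ → write 0, move -1, go to q2
q2 | 0[_]000_0_00   read _ → write 0, move +1, go to q0
q0 | 00[0]00_0_00   read 0 → write _, move +1, go to q3
q3 | 00_[0]0_0_00
The non-blank tape span at halt is 00_00_0_00.

00_00_0_00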